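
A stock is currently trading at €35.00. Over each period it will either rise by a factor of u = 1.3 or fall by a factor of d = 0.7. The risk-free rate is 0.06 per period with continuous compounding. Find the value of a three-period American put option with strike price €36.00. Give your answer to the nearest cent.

€5.39

Risk-neutral probability p = (e^0.06 − 0.7)/(1.3 − 0.7) = 0.3618/0.6000 = 0.6031
Terminal stock prices: S_uuu = 76.89, S_uud = 41.41, S_udd = 22.29, S_ddd = 12
Terminal payoffs (K − S): max(-40.89, 0) = 0, max(-5.405, 0) = 0, max(13.71, 0) = 13.71, max(24, 0) = 24
Node uu (S = 59.15): continuation = e^(−0.06)·[0.6031·0.0000 + 0.3969·0.0000] = 0.0000; exercise value = 0.0000 ≤ continuation, so V_uu = 0.0000
Node ud (S = 31.85): continuation = e^(−0.06)·[0.6031·0.0000 + 0.3969·13.7050] = 5.1232; exercise value = 4.1500 ≤ continuation, so V_ud = 5.1232
Node dd (S = 17.15): continuation = e^(−0.06)·[0.6031·13.7050 + 0.3969·23.9950] = 16.7535; exercise value = 18.8500 > continuation, so V_dd = 18.8500 (exercise)
Node u (S = 45.5): continuation = e^(−0.06)·[0.6031·0.0000 + 0.3969·5.1232] = 1.9152; exercise value = 0.0000 ≤ continuation, so V_u = 1.9152
Node d (S = 24.5): continuation = e^(−0.06)·[0.6031·5.1232 + 0.3969·18.8500] = 9.9563; exercise value = 11.5000 > continuation, so V_d = 11.5000 (exercise)
Node 0 (S = 35): continuation = e^(−0.06)·[0.6031·1.9152 + 0.3969·11.5000] = 5.3867; exercise value = 1.0000 ≤ continuation, so V_0 = 5.3867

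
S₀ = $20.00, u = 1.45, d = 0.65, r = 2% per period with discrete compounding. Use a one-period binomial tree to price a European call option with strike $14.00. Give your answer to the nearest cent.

$6.80

Risk-neutral probability p = (1 + 0.02 − 0.65)/(1.45 − 0.65) = 0.3700/0.8000 = 0.4625
Terminal stock prices: S_u = 29, S_d = 13
Terminal payoffs (S − K): max(15, 0) = 15, max(-1, 0) = 0
Node 0 (S = 20): V_0 = 1/1.02·[0.4625·15.0000 + 0.5375·0.0000] = 6.8015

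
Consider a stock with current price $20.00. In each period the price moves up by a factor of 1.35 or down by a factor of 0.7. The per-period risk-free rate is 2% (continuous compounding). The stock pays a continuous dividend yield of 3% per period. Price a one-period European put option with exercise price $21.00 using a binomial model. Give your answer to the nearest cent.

Per-period risk-free factor R = e^0.02 = 1.0202; dividend-adjusted growth = e^(0.02−0.03) = 0.9900.
Risk-neutral probability p = (0.9900 − 0.7)/(1.35 − 0.7) = 0.2900/0.6500 = 0.4462
Terminal stock prices: S_u = 27, S_d = 14
Terminal payoffs (K − S): max(-6, 0) = 0, max(7, 0) = 7
Node 0 (S = 20): V_0 = e^(−0.02)·[0.4462·0.0000 + 0.5538·7.0000] = 3.7996

$3.80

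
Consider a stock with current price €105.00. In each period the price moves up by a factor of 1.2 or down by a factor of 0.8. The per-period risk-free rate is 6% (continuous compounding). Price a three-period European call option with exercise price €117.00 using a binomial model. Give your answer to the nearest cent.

Risk-neutral probability p = (e^0.06 − 0.8)/(1.2 − 0.8) = 0.2618/0.4000 = 0.6546
Terminal stock prices: S_uuu = 181.4, S_uud = 121, S_udd = 80.64, S_ddd = 53.76
Terminal payoffs (S − K): max(64.44, 0) = 64.44, max(3.96, 0) = 3.96, max(-36.36, 0) = 0, max(-63.24, 0) = 0
Node uu (S = 151.2): V_uu = e^(−0.06)·[0.6546·64.4400 + 0.3454·3.9600] = 41.0135
Node ud (S = 100.8): V_ud = e^(−0.06)·[0.6546·3.9600 + 0.3454·0.0000] = 2.4412
Node dd (S = 67.2): V_dd = e^(−0.06)·[0.6546·0.0000 + 0.3454·0.0000] = 0.0000
Node u (S = 126): V_u = e^(−0.06)·[0.6546·41.0135 + 0.3454·2.4412] = 26.0778
Node d (S = 84): V_d = e^(−0.06)·[0.6546·2.4412 + 0.3454·0.0000] = 1.5049
Node 0 (S = 105): V_0 = e^(−0.06)·[0.6546·26.0778 + 0.3454·1.5049] = 16.5657

€16.57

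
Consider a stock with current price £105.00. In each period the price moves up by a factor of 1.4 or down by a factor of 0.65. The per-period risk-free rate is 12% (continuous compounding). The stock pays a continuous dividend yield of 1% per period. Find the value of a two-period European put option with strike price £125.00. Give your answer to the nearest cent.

£19.97

Per-period risk-free factor R = e^0.12 = 1.1275; dividend-adjusted growth = e^(0.12−0.01) = 1.1163.
Risk-neutral probability p = (1.1163 − 0.65)/(1.4 − 0.65) = 0.4663/0.7500 = 0.6217
Terminal stock prices: S_uu = 205.8, S_ud = 95.55, S_dd = 44.36
Terminal payoffs (K − S): max(-80.8, 0) = 0, max(29.45, 0) = 29.45, max(80.64, 0) = 80.64
Node u (S = 147): V_u = e^(−0.12)·[0.6217·0.0000 + 0.3783·29.4500] = 9.8810
Node d (S = 68.25): V_d = e^(−0.12)·[0.6217·29.4500 + 0.3783·80.6375] = 43.2942
Node 0 (S = 105): V_0 = e^(−0.12)·[0.6217·9.8810 + 0.3783·43.2942] = 19.9744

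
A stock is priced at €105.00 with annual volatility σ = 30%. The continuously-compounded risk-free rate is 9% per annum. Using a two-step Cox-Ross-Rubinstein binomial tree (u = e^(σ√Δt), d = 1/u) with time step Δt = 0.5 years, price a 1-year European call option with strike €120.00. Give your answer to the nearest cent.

CRR parameters: u = e^(σ√Δt) = e^(0.3·√0.5) = 1.2363, d = 1/u = 0.8089
Per-period rate: rΔt = 0.09·0.5 = 0.045, so R = e^0.045 = 1.0460
Risk-neutral probability p = (e^0.045 − 0.8089)/(1.2363 − 0.8089) = 0.2372/0.4275 = 0.5548
Terminal stock prices: S_uu = 160.5, S_ud = 105, S_dd = 68.7
Terminal payoffs (S − K): max(40.49, 0) = 40.49, max(-15, 0) = 0, max(-51.3, 0) = 0
Node u (S = 129.8): V_u = e^(−0.045)·[0.5548·40.4888 + 0.4452·0.0000] = 21.4765
Node d (S = 84.93): V_d = e^(−0.045)·[0.5548·0.0000 + 0.4452·0.0000] = 0.0000
Node 0 (S = 105): V_0 = e^(−0.045)·[0.5548·21.4765 + 0.4452·0.0000] = 11.3918

€11.39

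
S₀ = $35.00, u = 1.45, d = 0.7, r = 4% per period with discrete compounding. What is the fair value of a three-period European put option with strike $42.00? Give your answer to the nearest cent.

$10.55

Risk-neutral probability p = (1 + 0.04 − 0.7)/(1.45 − 0.7) = 0.3400/0.7500 = 0.4533
Terminal stock prices: S_uuu = 106.7, S_uud = 51.51, S_udd = 24.87, S_ddd = 12
Terminal payoffs (K − S): max(-64.7, 0) = 0, max(-9.511, 0) = 0, max(17.13, 0) = 17.13, max(30, 0) = 30
Node uu (S = 73.59): V_uu = 1/1.04·[0.4533·0.0000 + 0.5467·0.0000] = 0.0000
Node ud (S = 35.52): V_ud = 1/1.04·[0.4533·0.0000 + 0.5467·17.1325] = 9.0055
Node dd (S = 17.15): V_dd = 1/1.04·[0.4533·17.1325 + 0.5467·29.9950] = 23.2346
Node u (S = 50.75): V_u = 1/1.04·[0.4533·0.0000 + 0.5467·9.0055] = 4.7337
Node d (S = 24.5): V_d = 1/1.04·[0.4533·9.0055 + 0.5467·23.2346] = 16.1386
Node 0 (S = 35): V_0 = 1/1.04·[0.4533·4.7337 + 0.5467·16.1386] = 10.5465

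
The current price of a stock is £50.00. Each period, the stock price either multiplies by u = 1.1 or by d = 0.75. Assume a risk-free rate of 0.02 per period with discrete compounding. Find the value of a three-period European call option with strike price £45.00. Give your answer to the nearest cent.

£9.47

Risk-neutral probability p = (1 + 0.02 − 0.75)/(1.1 − 0.75) = 0.2700/0.3500 = 0.7714
Terminal stock prices: S_uuu = 66.55, S_uud = 45.38, S_udd = 30.94, S_ddd = 21.09
Terminal payoffs (S − K): max(21.55, 0) = 21.55, max(0.375, 0) = 0.375, max(-14.06, 0) = 0, max(-23.91, 0) = 0
Node uu (S = 60.5): V_uu = 1/1.02·[0.7714·21.5500 + 0.2286·0.3750] = 16.3824
Node ud (S = 41.25): V_ud = 1/1.02·[0.7714·0.3750 + 0.2286·0.0000] = 0.2836
Node dd (S = 28.12): V_dd = 1/1.02·[0.7714·0.0000 + 0.2286·0.0000] = 0.0000
Node u (S = 55): V_u = 1/1.02·[0.7714·16.3824 + 0.2286·0.2836] = 12.4536
Node d (S = 37.5): V_d = 1/1.02·[0.7714·0.2836 + 0.2286·0.0000] = 0.2145
Node 0 (S = 50): V_0 = 1/1.02·[0.7714·12.4536 + 0.2286·0.2145] = 9.4667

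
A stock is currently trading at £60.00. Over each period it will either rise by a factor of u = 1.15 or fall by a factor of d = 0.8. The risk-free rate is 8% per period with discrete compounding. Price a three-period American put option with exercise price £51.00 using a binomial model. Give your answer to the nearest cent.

Risk-neutral probability p = (1 + 0.08 − 0.8)/(1.15 − 0.8) = 0.2800/0.3500 = 0.8000
Terminal stock prices: S_uuu = 91.25, S_uud = 63.48, S_udd = 44.16, S_ddd = 30.72
Terminal payoffs (K − S): max(-40.25, 0) = 0, max(-12.48, 0) = 0, max(6.84, 0) = 6.84, max(20.28, 0) = 20.28
Node uu (S = 79.35): continuation = 1/1.08·[0.8000·0.0000 + 0.2000·0.0000] = 0.0000; exercise value = 0.0000 ≤ continuation, so V_uu = 0.0000
Node ud (S = 55.2): continuation = 1/1.08·[0.8000·0.0000 + 0.2000·6.8400] = 1.2667; exercise value = 0.0000 ≤ continuation, so V_ud = 1.2667
Node dd (S = 38.4): continuation = 1/1.08·[0.8000·6.8400 + 0.2000·20.2800] = 8.8222; exercise value = 12.6000 > continuation, so V_dd = 12.6000 (exercise)
Node u (S = 69): continuation = 1/1.08·[0.8000·0.0000 + 0.2000·1.2667] = 0.2346; exercise value = 0.0000 ≤ continuation, so V_u = 0.2346
Node d (S = 48): continuation = 1/1.08·[0.8000·1.2667 + 0.2000·12.6000] = 3.2716; exercise value = 3.0000 ≤ continuation, so V_d = 3.2716
Node 0 (S = 60): continuation = 1/1.08·[0.8000·0.2346 + 0.2000·3.2716] = 0.7796; exercise value = 0.0000 ≤ continuation, so V_0 = 0.7796

£0.78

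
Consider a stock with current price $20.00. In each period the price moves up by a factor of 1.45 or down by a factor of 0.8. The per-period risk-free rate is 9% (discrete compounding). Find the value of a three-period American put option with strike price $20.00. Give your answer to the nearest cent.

$2.18

Risk-neutral probability p = (1 + 0.09 − 0.8)/(1.45 − 0.8) = 0.2900/0.6500 = 0.4462
Terminal stock prices: S_uuu = 60.97, S_uud = 33.64, S_udd = 18.56, S_ddd = 10.24
Terminal payoffs (K − S): max(-40.97, 0) = 0, max(-13.64, 0) = 0, max(1.44, 0) = 1.44, max(9.76, 0) = 9.76
Node uu (S = 42.05): continuation = 1/1.09·[0.4462·0.0000 + 0.5538·0.0000] = 0.0000; exercise value = 0.0000 ≤ continuation, so V_uu = 0.0000
Node ud (S = 23.2): continuation = 1/1.09·[0.4462·0.0000 + 0.5538·1.4400] = 0.7317; exercise value = 0.0000 ≤ continuation, so V_ud = 0.7317
Node dd (S = 12.8): continuation = 1/1.09·[0.4462·1.4400 + 0.5538·9.7600] = 5.5486; exercise value = 7.2000 > continuation, so V_dd = 7.2000 (exercise)
Node u (S = 29): continuation = 1/1.09·[0.4462·0.0000 + 0.5538·0.7317] = 0.3718; exercise value = 0.0000 ≤ continuation, so V_u = 0.3718
Node d (S = 16): continuation = 1/1.09·[0.4462·0.7317 + 0.5538·7.2000] = 3.9579; exercise value = 4.0000 > continuation, so V_d = 4.0000 (exercise)
Node 0 (S = 20): continuation = 1/1.09·[0.4462·0.3718 + 0.5538·4.0000] = 2.1846; exercise value = 0.0000 ≤ continuation, so V_0 = 2.1846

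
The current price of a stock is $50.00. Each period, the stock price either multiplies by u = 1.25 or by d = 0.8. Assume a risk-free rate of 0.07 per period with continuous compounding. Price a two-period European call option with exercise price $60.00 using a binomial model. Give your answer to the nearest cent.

$5.78

Risk-neutral probability p = (e^0.07 − 0.8)/(1.25 − 0.8) = 0.2725/0.4500 = 0.6056
Terminal stock prices: S_uu = 78.12, S_ud = 50, S_dd = 32
Terminal payoffs (S − K): max(18.12, 0) = 18.12, max(-10, 0) = 0, max(-28, 0) = 0
Node u (S = 62.5): V_u = e^(−0.07)·[0.6056·18.1250 + 0.3944·0.0000] = 10.2340
Node d (S = 40): V_d = e^(−0.07)·[0.6056·0.0000 + 0.3944·0.0000] = 0.0000
Node 0 (S = 50): V_0 = e^(−0.07)·[0.6056·10.2340 + 0.3944·0.0000] = 5.7784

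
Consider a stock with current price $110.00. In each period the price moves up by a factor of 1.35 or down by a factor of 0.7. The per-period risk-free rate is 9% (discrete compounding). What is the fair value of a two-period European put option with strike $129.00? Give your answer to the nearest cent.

Risk-neutral probability p = (1 + 0.09 − 0.7)/(1.35 − 0.7) = 0.3900/0.6500 = 0.6000
Terminal stock prices: S_uu = 200.5, S_ud = 103.9, S_dd = 53.9
Terminal payoffs (K − S): max(-71.48, 0) = 0, max(25.05, 0) = 25.05, max(75.1, 0) = 75.1
Node u (S = 148.5): V_u = 1/1.09·[0.6000·0.0000 + 0.4000·25.0500] = 9.1927
Node d (S = 77): V_d = 1/1.09·[0.6000·25.0500 + 0.4000·75.1000] = 41.3486
Node 0 (S = 110): V_0 = 1/1.09·[0.6000·9.1927 + 0.4000·41.3486] = 20.2340

$20.23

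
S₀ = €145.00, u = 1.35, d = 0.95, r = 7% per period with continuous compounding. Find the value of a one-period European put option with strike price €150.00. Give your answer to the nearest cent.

Risk-neutral probability p = (e^0.07 − 0.95)/(1.35 − 0.95) = 0.1225/0.4000 = 0.3063
Terminal stock prices: S_u = 195.8, S_d = 137.8
Terminal payoffs (K − S): max(-45.75, 0) = 0, max(12.25, 0) = 12.25
Node 0 (S = 145): V_0 = e^(−0.07)·[0.3063·0.0000 + 0.6937·12.2500] = 7.9237

€7.92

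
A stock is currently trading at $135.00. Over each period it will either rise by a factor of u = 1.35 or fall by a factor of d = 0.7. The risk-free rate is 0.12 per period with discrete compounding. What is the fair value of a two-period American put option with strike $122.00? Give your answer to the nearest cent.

Risk-neutral probability p = (1 + 0.12 − 0.7)/(1.35 − 0.7) = 0.4200/0.6500 = 0.6462
Terminal stock prices: S_uu = 246, S_ud = 127.6, S_dd = 66.15
Terminal payoffs (K − S): max(-124, 0) = 0, max(-5.575, 0) = 0, max(55.85, 0) = 55.85
Node u (S = 182.2): continuation = 1/1.12·[0.6462·0.0000 + 0.3538·0.0000] = 0.0000; exercise value = 0.0000 ≤ continuation, so V_u = 0.0000
Node d (S = 94.5): continuation = 1/1.12·[0.6462·0.0000 + 0.3538·55.8500] = 17.6449; exercise value = 27.5000 > continuation, so V_d = 27.5000 (exercise)
Node 0 (S = 135): continuation = 1/1.12·[0.6462·0.0000 + 0.3538·27.5000] = 8.6882; exercise value = 0.0000 ≤ continuation, so V_0 = 8.6882

$8.69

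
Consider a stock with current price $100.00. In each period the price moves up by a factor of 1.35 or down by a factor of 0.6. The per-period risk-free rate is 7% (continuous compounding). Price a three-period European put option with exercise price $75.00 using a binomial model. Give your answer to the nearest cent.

Risk-neutral probability p = (e^0.07 − 0.6)/(1.35 − 0.6) = 0.4725/0.7500 = 0.6300
Terminal stock prices: S_uuu = 246, S_uud = 109.4, S_udd = 48.6, S_ddd = 21.6
Terminal payoffs (K − S): max(-171, 0) = 0, max(-34.35, 0) = 0, max(26.4, 0) = 26.4, max(53.4, 0) = 53.4
Node uu (S = 182.3): V_uu = e^(−0.07)·[0.6300·0.0000 + 0.3700·0.0000] = 0.0000
Node ud (S = 81): V_ud = e^(−0.07)·[0.6300·0.0000 + 0.3700·26.4000] = 9.1074
Node dd (S = 36): V_dd = e^(−0.07)·[0.6300·26.4000 + 0.3700·53.4000] = 33.9295
Node u (S = 135): V_u = e^(−0.07)·[0.6300·0.0000 + 0.3700·9.1074] = 3.1418
Node d (S = 60): V_d = e^(−0.07)·[0.6300·9.1074 + 0.3700·33.9295] = 17.0547
Node 0 (S = 100): V_0 = e^(−0.07)·[0.6300·3.1418 + 0.3700·17.0547] = 7.7290

$7.73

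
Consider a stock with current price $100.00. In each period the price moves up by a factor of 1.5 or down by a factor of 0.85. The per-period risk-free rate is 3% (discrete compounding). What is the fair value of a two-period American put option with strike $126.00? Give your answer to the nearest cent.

Risk-neutral probability p = (1 + 0.03 − 0.85)/(1.5 − 0.85) = 0.1800/0.6500 = 0.2769
Terminal stock prices: S_uu = 225, S_ud = 127.5, S_dd = 72.25
Terminal payoffs (K − S): max(-99, 0) = 0, max(-1.5, 0) = 0, max(53.75, 0) = 53.75
Node u (S = 150): continuation = 1/1.03·[0.2769·0.0000 + 0.7231·0.0000] = 0.0000; exercise value = 0.0000 ≤ continuation, so V_u = 0.0000
Node d (S = 85): continuation = 1/1.03·[0.2769·0.0000 + 0.7231·53.7500] = 37.7334; exercise value = 41.0000 > continuation, so V_d = 41.0000 (exercise)
Node 0 (S = 100): continuation = 1/1.03·[0.2769·0.0000 + 0.7231·41.0000] = 28.7827; exercise value = 26.0000 ≤ continuation, so V_0 = 28.7827

$28.78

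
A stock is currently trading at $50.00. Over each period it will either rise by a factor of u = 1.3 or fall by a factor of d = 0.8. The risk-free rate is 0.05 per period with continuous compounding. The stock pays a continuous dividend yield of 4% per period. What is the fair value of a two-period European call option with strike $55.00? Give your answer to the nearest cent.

Per-period risk-free factor R = e^0.05 = 1.0513; dividend-adjusted growth = e^(0.05−0.04) = 1.0101.
Risk-neutral probability p = (1.0101 − 0.8)/(1.3 − 0.8) = 0.2101/0.5000 = 0.4201
Terminal stock prices: S_uu = 84.5, S_ud = 52, S_dd = 32
Terminal payoffs (S − K): max(29.5, 0) = 29.5, max(-3, 0) = 0, max(-23, 0) = 0
Node u (S = 65): V_u = e^(−0.05)·[0.4201·29.5000 + 0.5799·0.0000] = 11.7885
Node d (S = 40): V_d = e^(−0.05)·[0.4201·0.0000 + 0.5799·0.0000] = 0.0000
Node 0 (S = 50): V_0 = e^(−0.05)·[0.4201·11.7885 + 0.5799·0.0000] = 4.7108

$4.71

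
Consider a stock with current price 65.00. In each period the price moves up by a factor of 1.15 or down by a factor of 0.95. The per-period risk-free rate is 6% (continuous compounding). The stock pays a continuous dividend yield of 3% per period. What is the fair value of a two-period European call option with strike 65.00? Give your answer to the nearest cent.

Per-period risk-free factor R = e^0.06 = 1.0618; dividend-adjusted growth = e^(0.06−0.03) = 1.0305.
Risk-neutral probability p = (1.0305 − 0.95)/(1.15 − 0.95) = 0.0805/0.2000 = 0.4023
Terminal stock prices: S_uu = 85.96, S_ud = 71.01, S_dd = 58.66
Terminal payoffs (S − K): max(20.96, 0) = 20.96, max(6.013, 0) = 6.013, max(-6.337, 0) = 0
Node u (S = 74.75): V_u = e^(−0.06)·[0.4023·20.9625 + 0.5977·6.0125] = 11.3261
Node d (S = 61.75): V_d = e^(−0.06)·[0.4023·6.0125 + 0.5977·0.0000] = 2.2778
Node 0 (S = 65): V_0 = e^(−0.06)·[0.4023·11.3261 + 0.5977·2.2778] = 5.5731

5.57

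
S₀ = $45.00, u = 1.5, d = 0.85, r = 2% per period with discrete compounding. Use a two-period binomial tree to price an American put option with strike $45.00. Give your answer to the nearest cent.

$6.55

Risk-neutral probability p = (1 + 0.02 − 0.85)/(1.5 − 0.85) = 0.1700/0.6500 = 0.2615
Terminal stock prices: S_uu = 101.2, S_ud = 57.38, S_dd = 32.51
Terminal payoffs (K − S): max(-56.25, 0) = 0, max(-12.38, 0) = 0, max(12.49, 0) = 12.49
Node u (S = 67.5): continuation = 1/1.02·[0.2615·0.0000 + 0.7385·0.0000] = 0.0000; exercise value = 0.0000 ≤ continuation, so V_u = 0.0000
Node d (S = 38.25): continuation = 1/1.02·[0.2615·0.0000 + 0.7385·12.4875] = 9.0407; exercise value = 6.7500 ≤ continuation, so V_d = 9.0407
Node 0 (S = 45): continuation = 1/1.02·[0.2615·0.0000 + 0.7385·9.0407] = 6.5453; exercise value = 0.0000 ≤ continuation, so V_0 = 6.5453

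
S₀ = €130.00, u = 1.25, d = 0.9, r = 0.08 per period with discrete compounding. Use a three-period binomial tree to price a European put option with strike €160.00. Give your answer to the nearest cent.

€14.13

Risk-neutral probability p = (1 + 0.08 − 0.9)/(1.25 − 0.9) = 0.1800/0.3500 = 0.5143
Terminal stock prices: S_uuu = 253.9, S_uud = 182.8, S_udd = 131.6, S_ddd = 94.77
Terminal payoffs (K − S): max(-93.91, 0) = 0, max(-22.81, 0) = 0, max(28.38, 0) = 28.38, max(65.23, 0) = 65.23
Node uu (S = 203.1): V_uu = 1/1.08·[0.5143·0.0000 + 0.4857·0.0000] = 0.0000
Node ud (S = 146.2): V_ud = 1/1.08·[0.5143·0.0000 + 0.4857·28.3750] = 12.7612
Node dd (S = 105.3): V_dd = 1/1.08·[0.5143·28.3750 + 0.4857·65.2300] = 42.8481
Node u (S = 162.5): V_u = 1/1.08·[0.5143·0.0000 + 0.4857·12.7612] = 5.7392
Node d (S = 117): V_d = 1/1.08·[0.5143·12.7612 + 0.4857·42.8481] = 25.3471
Node 0 (S = 130): V_0 = 1/1.08·[0.5143·5.7392 + 0.4857·25.3471] = 14.1324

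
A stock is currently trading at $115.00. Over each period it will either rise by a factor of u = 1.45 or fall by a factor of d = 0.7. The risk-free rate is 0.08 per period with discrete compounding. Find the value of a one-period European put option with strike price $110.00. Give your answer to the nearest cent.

Risk-neutral probability p = (1 + 0.08 − 0.7)/(1.45 − 0.7) = 0.3800/0.7500 = 0.5067
Terminal stock prices: S_u = 166.8, S_d = 80.5
Terminal payoffs (K − S): max(-56.75, 0) = 0, max(29.5, 0) = 29.5
Node 0 (S = 115): V_0 = 1/1.08·[0.5067·0.0000 + 0.4933·29.5000] = 13.4753

$13.48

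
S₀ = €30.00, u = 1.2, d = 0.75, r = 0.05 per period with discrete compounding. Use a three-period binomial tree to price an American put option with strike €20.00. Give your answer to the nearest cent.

Risk-neutral probability p = (1 + 0.05 − 0.75)/(1.2 − 0.75) = 0.3000/0.4500 = 0.6667
Terminal stock prices: S_uuu = 51.84, S_uud = 32.4, S_udd = 20.25, S_ddd = 12.66
Terminal payoffs (K − S): max(-31.84, 0) = 0, max(-12.4, 0) = 0, max(-0.25, 0) = 0, max(7.344, 0) = 7.344
Node uu (S = 43.2): continuation = 1/1.05·[0.6667·0.0000 + 0.3333·0.0000] = 0.0000; exercise value = 0.0000 ≤ continuation, so V_uu = 0.0000
Node ud (S = 27): continuation = 1/1.05·[0.6667·0.0000 + 0.3333·0.0000] = 0.0000; exercise value = 0.0000 ≤ continuation, so V_ud = 0.0000
Node dd (S = 16.88): continuation = 1/1.05·[0.6667·0.0000 + 0.3333·7.3438] = 2.3313; exercise value = 3.1250 > continuation, so V_dd = 3.1250 (exercise)
Node u (S = 36): continuation = 1/1.05·[0.6667·0.0000 + 0.3333·0.0000] = 0.0000; exercise value = 0.0000 ≤ continuation, so V_u = 0.0000
Node d (S = 22.5): continuation = 1/1.05·[0.6667·0.0000 + 0.3333·3.1250] = 0.9921; exercise value = 0.0000 ≤ continuation, so V_d = 0.9921
Node 0 (S = 30): continuation = 1/1.05·[0.6667·0.0000 + 0.3333·0.9921] = 0.3149; exercise value = 0.0000 ≤ continuation, so V_0 = 0.3149

€0.31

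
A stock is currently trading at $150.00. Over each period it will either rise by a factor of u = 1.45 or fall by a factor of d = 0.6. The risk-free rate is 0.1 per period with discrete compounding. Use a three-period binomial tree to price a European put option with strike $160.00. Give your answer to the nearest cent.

Risk-neutral probability p = (1 + 0.1 − 0.6)/(1.45 − 0.6) = 0.5000/0.8500 = 0.5882
Terminal stock prices: S_uuu = 457.3, S_uud = 189.2, S_udd = 78.3, S_ddd = 32.4
Terminal payoffs (K − S): max(-297.3, 0) = 0, max(-29.22, 0) = 0, max(81.7, 0) = 81.7, max(127.6, 0) = 127.6
Node uu (S = 315.4): V_uu = 1/1.1·[0.5882·0.0000 + 0.4118·0.0000] = 0.0000
Node ud (S = 130.5): V_ud = 1/1.1·[0.5882·0.0000 + 0.4118·81.7000] = 30.5829
Node dd (S = 54): V_dd = 1/1.1·[0.5882·81.7000 + 0.4118·127.6000] = 91.4545
Node u (S = 217.5): V_u = 1/1.1·[0.5882·0.0000 + 0.4118·30.5829] = 11.4481
Node d (S = 90): V_d = 1/1.1·[0.5882·30.5829 + 0.4118·91.4545] = 50.5888
Node 0 (S = 150): V_0 = 1/1.1·[0.5882·11.4481 + 0.4118·50.5888] = 25.0590

$25.06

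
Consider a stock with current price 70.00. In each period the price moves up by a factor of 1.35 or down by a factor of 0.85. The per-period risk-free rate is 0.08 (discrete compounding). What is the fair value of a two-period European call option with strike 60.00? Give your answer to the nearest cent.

20.92

Risk-neutral probability p = (1 + 0.08 − 0.85)/(1.35 − 0.85) = 0.2300/0.5000 = 0.4600
Terminal stock prices: S_uu = 127.6, S_ud = 80.33, S_dd = 50.57
Terminal payoffs (S − K): max(67.58, 0) = 67.58, max(20.33, 0) = 20.33, max(-9.425, 0) = 0
Node u (S = 94.5): V_u = 1/1.08·[0.4600·67.5750 + 0.5400·20.3250] = 38.9444
Node d (S = 59.5): V_d = 1/1.08·[0.4600·20.3250 + 0.5400·0.0000] = 8.6569
Node 0 (S = 70): V_0 = 1/1.08·[0.4600·38.9444 + 0.5400·8.6569] = 20.9159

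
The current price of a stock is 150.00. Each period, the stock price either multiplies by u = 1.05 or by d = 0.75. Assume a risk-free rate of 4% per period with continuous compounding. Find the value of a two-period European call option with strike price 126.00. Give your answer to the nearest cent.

34.16

Risk-neutral probability p = (e^0.04 − 0.75)/(1.05 − 0.75) = 0.2908/0.3000 = 0.9694
Terminal stock prices: S_uu = 165.4, S_ud = 118.1, S_dd = 84.38
Terminal payoffs (S − K): max(39.38, 0) = 39.38, max(-7.875, 0) = 0, max(-41.62, 0) = 0
Node u (S = 157.5): V_u = e^(−0.04)·[0.9694·39.3750 + 0.0306·0.0000] = 36.6723
Node d (S = 112.5): V_d = e^(−0.04)·[0.9694·0.0000 + 0.0306·0.0000] = 0.0000
Node 0 (S = 150): V_0 = e^(−0.04)·[0.9694·36.6723 + 0.0306·0.0000] = 34.1551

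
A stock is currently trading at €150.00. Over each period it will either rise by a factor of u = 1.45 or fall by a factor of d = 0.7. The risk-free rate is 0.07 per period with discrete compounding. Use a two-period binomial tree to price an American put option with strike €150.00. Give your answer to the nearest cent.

Risk-neutral probability p = (1 + 0.07 − 0.7)/(1.45 − 0.7) = 0.3700/0.7500 = 0.4933
Terminal stock prices: S_uu = 315.4, S_ud = 152.2, S_dd = 73.5
Terminal payoffs (K − S): max(-165.4, 0) = 0, max(-2.25, 0) = 0, max(76.5, 0) = 76.5
Node u (S = 217.5): continuation = 1/1.07·[0.4933·0.0000 + 0.5067·0.0000] = 0.0000; exercise value = 0.0000 ≤ continuation, so V_u = 0.0000
Node d (S = 105): continuation = 1/1.07·[0.4933·0.0000 + 0.5067·76.5000] = 36.2243; exercise value = 45.0000 > continuation, so V_d = 45.0000 (exercise)
Node 0 (S = 150): continuation = 1/1.07·[0.4933·0.0000 + 0.5067·45.0000] = 21.3084; exercise value = 0.0000 ≤ continuation, so V_0 = 21.3084

€21.31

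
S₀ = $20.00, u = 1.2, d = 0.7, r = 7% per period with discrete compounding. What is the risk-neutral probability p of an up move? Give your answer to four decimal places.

Risk-neutral probability p = (1 + 0.07 − 0.7)/(1.2 − 0.7) = 0.3700/0.5000 = 0.7400

p = 0.7400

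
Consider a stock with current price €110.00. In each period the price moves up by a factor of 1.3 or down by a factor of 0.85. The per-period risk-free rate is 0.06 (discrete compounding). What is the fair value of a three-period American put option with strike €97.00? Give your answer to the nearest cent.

Risk-neutral probability p = (1 + 0.06 − 0.85)/(1.3 − 0.85) = 0.2100/0.4500 = 0.4667
Terminal stock prices: S_uuu = 241.7, S_uud = 158, S_udd = 103.3, S_ddd = 67.55
Terminal payoffs (K − S): max(-144.7, 0) = 0, max(-61.02, 0) = 0, max(-6.317, 0) = 0, max(29.45, 0) = 29.45
Node uu (S = 185.9): continuation = 1/1.06·[0.4667·0.0000 + 0.5333·0.0000] = 0.0000; exercise value = 0.0000 ≤ continuation, so V_uu = 0.0000
Node ud (S = 121.5): continuation = 1/1.06·[0.4667·0.0000 + 0.5333·0.0000] = 0.0000; exercise value = 0.0000 ≤ continuation, so V_ud = 0.0000
Node dd (S = 79.47): continuation = 1/1.06·[0.4667·0.0000 + 0.5333·29.4463] = 14.8157; exercise value = 17.5250 > continuation, so V_dd = 17.5250 (exercise)
Node u (S = 143): continuation = 1/1.06·[0.4667·0.0000 + 0.5333·0.0000] = 0.0000; exercise value = 0.0000 ≤ continuation, so V_u = 0.0000
Node d (S = 93.5): continuation = 1/1.06·[0.4667·0.0000 + 0.5333·17.5250] = 8.8176; exercise value = 3.5000 ≤ continuation, so V_d = 8.8176
Node 0 (S = 110): continuation = 1/1.06·[0.4667·0.0000 + 0.5333·8.8176] = 4.4365; exercise value = 0.0000 ≤ continuation, so V_0 = 4.4365

€4.44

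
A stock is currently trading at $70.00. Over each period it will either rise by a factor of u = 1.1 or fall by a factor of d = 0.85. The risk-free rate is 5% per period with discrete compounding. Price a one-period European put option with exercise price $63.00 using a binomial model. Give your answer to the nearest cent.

Risk-neutral probability p = (1 + 0.05 − 0.85)/(1.1 − 0.85) = 0.2000/0.2500 = 0.8000
Terminal stock prices: S_u = 77, S_d = 59.5
Terminal payoffs (K − S): max(-14, 0) = 0, max(3.5, 0) = 3.5
Node 0 (S = 70): V_0 = 1/1.05·[0.8000·0.0000 + 0.2000·3.5000] = 0.6667

$0.67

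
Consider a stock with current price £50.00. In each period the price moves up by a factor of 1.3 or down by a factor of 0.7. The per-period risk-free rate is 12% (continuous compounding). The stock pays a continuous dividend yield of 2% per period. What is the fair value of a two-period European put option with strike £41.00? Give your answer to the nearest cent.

£1.37

Per-period risk-free factor R = e^0.12 = 1.1275; dividend-adjusted growth = e^(0.12−0.02) = 1.1052.
Risk-neutral probability p = (1.1052 − 0.7)/(1.3 − 0.7) = 0.4052/0.6000 = 0.6753
Terminal stock prices: S_uu = 84.5, S_ud = 45.5, S_dd = 24.5
Terminal payoffs (K − S): max(-43.5, 0) = 0, max(-4.5, 0) = 0, max(16.5, 0) = 16.5
Node u (S = 65): V_u = e^(−0.12)·[0.6753·0.0000 + 0.3247·0.0000] = 0.0000
Node d (S = 35): V_d = e^(−0.12)·[0.6753·0.0000 + 0.3247·16.5000] = 4.7519
Node 0 (S = 50): V_0 = e^(−0.12)·[0.6753·0.0000 + 0.3247·4.7519] = 1.3685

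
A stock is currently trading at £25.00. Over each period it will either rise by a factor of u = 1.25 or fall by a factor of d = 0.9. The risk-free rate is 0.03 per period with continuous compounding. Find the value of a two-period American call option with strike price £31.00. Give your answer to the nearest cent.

£1.05

Risk-neutral probability p = (e^0.03 − 0.9)/(1.25 − 0.9) = 0.1305/0.3500 = 0.3727
Terminal stock prices: S_uu = 39.06, S_ud = 28.12, S_dd = 20.25
Terminal payoffs (S − K): max(8.062, 0) = 8.062, max(-2.875, 0) = 0, max(-10.75, 0) = 0
Node u (S = 31.25): continuation = e^(−0.03)·[0.3727·8.0625 + 0.6273·0.0000] = 2.9163; exercise value = 0.2500 ≤ continuation, so V_u = 2.9163
Node d (S = 22.5): continuation = e^(−0.03)·[0.3727·0.0000 + 0.6273·0.0000] = 0.0000; exercise value = 0.0000 ≤ continuation, so V_d = 0.0000
Node 0 (S = 25): continuation = e^(−0.03)·[0.3727·2.9163 + 0.6273·0.0000] = 1.0549; exercise value = 0.0000 ≤ continuation, so V_0 = 1.0549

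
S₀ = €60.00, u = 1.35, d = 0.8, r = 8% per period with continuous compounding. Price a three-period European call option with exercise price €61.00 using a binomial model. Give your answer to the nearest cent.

Risk-neutral probability p = (e^0.08 − 0.8)/(1.35 − 0.8) = 0.2833/0.5500 = 0.5151
Terminal stock prices: S_uuu = 147.6, S_uud = 87.48, S_udd = 51.84, S_ddd = 30.72
Terminal payoffs (S − K): max(86.62, 0) = 86.62, max(26.48, 0) = 26.48, max(-9.16, 0) = 0, max(-30.28, 0) = 0
Node uu (S = 109.4): V_uu = e^(−0.08)·[0.5151·86.6225 + 0.4849·26.4800] = 53.0399
Node ud (S = 64.8): V_ud = e^(−0.08)·[0.5151·26.4800 + 0.4849·0.0000] = 12.5904
Node dd (S = 38.4): V_dd = e^(−0.08)·[0.5151·0.0000 + 0.4849·0.0000] = 0.0000
Node u (S = 81): V_u = e^(−0.08)·[0.5151·53.0399 + 0.4849·12.5904] = 30.8548
Node d (S = 48): V_d = e^(−0.08)·[0.5151·12.5904 + 0.4849·0.0000] = 5.9863
Node 0 (S = 60): V_0 = e^(−0.08)·[0.5151·30.8548 + 0.4849·5.9863] = 17.3502

€17.35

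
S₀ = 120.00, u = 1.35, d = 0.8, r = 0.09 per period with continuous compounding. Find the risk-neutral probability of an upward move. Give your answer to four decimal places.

Risk-neutral probability p = (e^0.09 − 0.8)/(1.35 − 0.8) = 0.2942/0.5500 = 0.5349

p = 0.5349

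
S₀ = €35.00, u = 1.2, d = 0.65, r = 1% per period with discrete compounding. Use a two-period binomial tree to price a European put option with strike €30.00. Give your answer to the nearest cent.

Risk-neutral probability p = (1 + 0.01 − 0.65)/(1.2 − 0.65) = 0.3600/0.5500 = 0.6545
Terminal stock prices: S_uu = 50.4, S_ud = 27.3, S_dd = 14.79
Terminal payoffs (K − S): max(-20.4, 0) = 0, max(2.7, 0) = 2.7, max(15.21, 0) = 15.21
Node u (S = 42): V_u = 1/1.01·[0.6545·0.0000 + 0.3455·2.7000] = 0.9235
Node d (S = 22.75): V_d = 1/1.01·[0.6545·2.7000 + 0.3455·15.2125] = 6.9530
Node 0 (S = 35): V_0 = 1/1.01·[0.6545·0.9235 + 0.3455·6.9530] = 2.9766

€2.98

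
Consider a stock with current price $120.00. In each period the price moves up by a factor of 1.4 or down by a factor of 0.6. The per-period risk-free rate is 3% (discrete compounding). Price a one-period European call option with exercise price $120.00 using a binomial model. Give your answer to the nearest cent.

Risk-neutral probability p = (1 + 0.03 − 0.6)/(1.4 − 0.6) = 0.4300/0.8000 = 0.5375
Terminal stock prices: S_u = 168, S_d = 72
Terminal payoffs (S − K): max(48, 0) = 48, max(-48, 0) = 0
Node 0 (S = 120): V_0 = 1/1.03·[0.5375·48.0000 + 0.4625·0.0000] = 25.0485

$25.05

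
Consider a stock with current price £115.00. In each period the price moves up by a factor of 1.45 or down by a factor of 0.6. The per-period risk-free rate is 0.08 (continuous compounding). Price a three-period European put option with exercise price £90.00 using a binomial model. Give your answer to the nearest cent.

£11.60

Risk-neutral probability p = (e^0.08 − 0.6)/(1.45 − 0.6) = 0.4833/0.8500 = 0.5686
Terminal stock prices: S_uuu = 350.6, S_uud = 145.1, S_udd = 60.03, S_ddd = 24.84
Terminal payoffs (K − S): max(-260.6, 0) = 0, max(-55.07, 0) = 0, max(29.97, 0) = 29.97, max(65.16, 0) = 65.16
Node uu (S = 241.8): V_uu = e^(−0.08)·[0.5686·0.0000 + 0.4314·0.0000] = 0.0000
Node ud (S = 100): V_ud = e^(−0.08)·[0.5686·0.0000 + 0.4314·29.9700] = 11.9358
Node dd (S = 41.4): V_dd = e^(−0.08)·[0.5686·29.9700 + 0.4314·65.1600] = 41.6805
Node u (S = 166.8): V_u = e^(−0.08)·[0.5686·0.0000 + 0.4314·11.9358] = 4.7535
Node d (S = 69): V_d = e^(−0.08)·[0.5686·11.9358 + 0.4314·41.6805] = 22.8641
Node 0 (S = 115): V_0 = e^(−0.08)·[0.5686·4.7535 + 0.4314·22.8641] = 11.6007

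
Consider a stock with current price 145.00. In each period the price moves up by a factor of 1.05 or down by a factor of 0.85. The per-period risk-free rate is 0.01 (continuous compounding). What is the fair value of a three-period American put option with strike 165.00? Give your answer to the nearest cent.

Risk-neutral probability p = (e^0.01 − 0.85)/(1.05 − 0.85) = 0.1601/0.2000 = 0.8003
Terminal stock prices: S_uuu = 167.9, S_uud = 135.9, S_udd = 110, S_ddd = 89.05
Terminal payoffs (K − S): max(-2.856, 0) = 0, max(29.12, 0) = 29.12, max(55, 0) = 55, max(75.95, 0) = 75.95
Node uu (S = 159.9): continuation = e^(−0.01)·[0.8003·0.0000 + 0.1997·29.1169] = 5.7582; exercise value = 5.1375 ≤ continuation, so V_uu = 5.7582
Node ud (S = 129.4): continuation = e^(−0.01)·[0.8003·29.1169 + 0.1997·54.9994] = 33.9457; exercise value = 35.5875 > continuation, so V_ud = 35.5875 (exercise)
Node dd (S = 104.8): continuation = e^(−0.01)·[0.8003·54.9994 + 0.1997·75.9519] = 58.5957; exercise value = 60.2375 > continuation, so V_dd = 60.2375 (exercise)
Node u (S = 152.2): continuation = e^(−0.01)·[0.8003·5.7582 + 0.1997·35.5875] = 11.6000; exercise value = 12.7500 > continuation, so V_u = 12.7500 (exercise)
Node d (S = 123.2): continuation = e^(−0.01)·[0.8003·35.5875 + 0.1997·60.2375] = 40.1082; exercise value = 41.7500 > continuation, so V_d = 41.7500 (exercise)
Node 0 (S = 145): continuation = e^(−0.01)·[0.8003·12.7500 + 0.1997·41.7500] = 18.3582; exercise value = 20.0000 > continuation, so V_0 = 20.0000 (exercise)

20.00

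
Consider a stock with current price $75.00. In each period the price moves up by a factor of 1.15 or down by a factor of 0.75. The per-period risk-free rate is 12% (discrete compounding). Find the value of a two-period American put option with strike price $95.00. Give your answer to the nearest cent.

$20.00

Risk-neutral probability p = (1 + 0.12 − 0.75)/(1.15 − 0.75) = 0.3700/0.4000 = 0.9250
Terminal stock prices: S_uu = 99.19, S_ud = 64.69, S_dd = 42.19
Terminal payoffs (K − S): max(-4.187, 0) = 0, max(30.31, 0) = 30.31, max(52.81, 0) = 52.81
Node u (S = 86.25): continuation = 1/1.12·[0.9250·0.0000 + 0.0750·30.3125] = 2.0299; exercise value = 8.7500 > continuation, so V_u = 8.7500 (exercise)
Node d (S = 56.25): continuation = 1/1.12·[0.9250·30.3125 + 0.0750·52.8125] = 28.5714; exercise value = 38.7500 > continuation, so V_d = 38.7500 (exercise)
Node 0 (S = 75): continuation = 1/1.12·[0.9250·8.7500 + 0.0750·38.7500] = 9.8214; exercise value = 20.0000 > continuation, so V_0 = 20.0000 (exercise)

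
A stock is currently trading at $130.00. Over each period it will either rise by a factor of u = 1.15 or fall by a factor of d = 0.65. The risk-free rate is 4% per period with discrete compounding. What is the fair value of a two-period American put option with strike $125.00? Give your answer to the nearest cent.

$12.98

Risk-neutral probability p = (1 + 0.04 − 0.65)/(1.15 − 0.65) = 0.3900/0.5000 = 0.7800
Terminal stock prices: S_uu = 171.9, S_ud = 97.17, S_dd = 54.93
Terminal payoffs (K − S): max(-46.92, 0) = 0, max(27.83, 0) = 27.83, max(70.07, 0) = 70.07
Node u (S = 149.5): continuation = 1/1.04·[0.7800·0.0000 + 0.2200·27.8250] = 5.8861; exercise value = 0.0000 ≤ continuation, so V_u = 5.8861
Node d (S = 84.5): continuation = 1/1.04·[0.7800·27.8250 + 0.2200·70.0750] = 35.6923; exercise value = 40.5000 > continuation, so V_d = 40.5000 (exercise)
Node 0 (S = 130): continuation = 1/1.04·[0.7800·5.8861 + 0.2200·40.5000] = 12.9819; exercise value = 0.0000 ≤ continuation, so V_0 = 12.9819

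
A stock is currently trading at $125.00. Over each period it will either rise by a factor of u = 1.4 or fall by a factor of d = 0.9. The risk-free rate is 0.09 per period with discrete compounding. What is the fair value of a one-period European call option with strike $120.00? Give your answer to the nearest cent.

$19.17

Risk-neutral probability p = (1 + 0.09 − 0.9)/(1.4 − 0.9) = 0.1900/0.5000 = 0.3800
Terminal stock prices: S_u = 175, S_d = 112.5
Terminal payoffs (S − K): max(55, 0) = 55, max(-7.5, 0) = 0
Node 0 (S = 125): V_0 = 1/1.09·[0.3800·55.0000 + 0.6200·0.0000] = 19.1743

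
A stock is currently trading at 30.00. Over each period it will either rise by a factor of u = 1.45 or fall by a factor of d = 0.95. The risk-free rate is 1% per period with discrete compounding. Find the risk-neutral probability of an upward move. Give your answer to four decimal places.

Risk-neutral probability p = (1 + 0.01 − 0.95)/(1.45 − 0.95) = 0.0600/0.5000 = 0.1200

p = 0.1200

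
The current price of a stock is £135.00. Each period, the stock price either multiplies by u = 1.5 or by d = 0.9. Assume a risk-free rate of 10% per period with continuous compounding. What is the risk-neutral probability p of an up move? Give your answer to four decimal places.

p = 0.3420

Risk-neutral probability p = (e^0.1 − 0.9)/(1.5 − 0.9) = 0.2052/0.6000 = 0.3420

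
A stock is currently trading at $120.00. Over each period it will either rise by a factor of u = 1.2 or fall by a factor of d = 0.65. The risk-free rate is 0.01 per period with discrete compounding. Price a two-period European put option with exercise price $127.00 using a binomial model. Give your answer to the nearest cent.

$23.73

Risk-neutral probability p = (1 + 0.01 − 0.65)/(1.2 − 0.65) = 0.3600/0.5500 = 0.6545
Terminal stock prices: S_uu = 172.8, S_ud = 93.6, S_dd = 50.7
Terminal payoffs (K − S): max(-45.8, 0) = 0, max(33.4, 0) = 33.4, max(76.3, 0) = 76.3
Node u (S = 144): V_u = 1/1.01·[0.6545·0.0000 + 0.3455·33.4000] = 11.4239
Node d (S = 78): V_d = 1/1.01·[0.6545·33.4000 + 0.3455·76.3000] = 47.7426
Node 0 (S = 120): V_0 = 1/1.01·[0.6545·11.4239 + 0.3455·47.7426] = 23.7330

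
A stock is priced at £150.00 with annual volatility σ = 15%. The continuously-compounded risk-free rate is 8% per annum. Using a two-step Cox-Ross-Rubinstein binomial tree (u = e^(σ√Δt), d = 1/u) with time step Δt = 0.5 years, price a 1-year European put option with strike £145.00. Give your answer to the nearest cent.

CRR parameters: u = e^(σ√Δt) = e^(0.15·√0.5) = 1.1119, d = 1/u = 0.8994
Per-period rate: rΔt = 0.08·0.5 = 0.04, so R = e^0.04 = 1.0408
Risk-neutral probability p = (e^0.04 − 0.8994)/(1.1119 − 0.8994) = 0.1414/0.2125 = 0.6655
Terminal stock prices: S_uu = 185.4, S_ud = 150, S_dd = 121.3
Terminal payoffs (K − S): max(-40.45, 0) = 0, max(-5, 0) = 0, max(23.67, 0) = 23.67
Node u (S = 166.8): V_u = e^(−0.04)·[0.6655·0.0000 + 0.3345·0.0000] = 0.0000
Node d (S = 134.9): V_d = e^(−0.04)·[0.6655·0.0000 + 0.3345·23.6713] = 7.6069
Node 0 (S = 150): V_0 = e^(−0.04)·[0.6655·0.0000 + 0.3345·7.6069] = 2.4445

£2.44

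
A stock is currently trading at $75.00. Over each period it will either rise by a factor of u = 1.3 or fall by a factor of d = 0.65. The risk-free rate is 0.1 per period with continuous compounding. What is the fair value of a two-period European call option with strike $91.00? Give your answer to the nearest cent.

Risk-neutral probability p = (e^0.1 − 0.65)/(1.3 − 0.65) = 0.4552/0.6500 = 0.7003
Terminal stock prices: S_uu = 126.8, S_ud = 63.38, S_dd = 31.69
Terminal payoffs (S − K): max(35.75, 0) = 35.75, max(-27.62, 0) = 0, max(-59.31, 0) = 0
Node u (S = 97.5): V_u = e^(−0.1)·[0.7003·35.7500 + 0.2997·0.0000] = 22.6521
Node d (S = 48.75): V_d = e^(−0.1)·[0.7003·0.0000 + 0.2997·0.0000] = 0.0000
Node 0 (S = 75): V_0 = e^(−0.1)·[0.7003·22.6521 + 0.2997·0.0000] = 14.3529

$14.35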